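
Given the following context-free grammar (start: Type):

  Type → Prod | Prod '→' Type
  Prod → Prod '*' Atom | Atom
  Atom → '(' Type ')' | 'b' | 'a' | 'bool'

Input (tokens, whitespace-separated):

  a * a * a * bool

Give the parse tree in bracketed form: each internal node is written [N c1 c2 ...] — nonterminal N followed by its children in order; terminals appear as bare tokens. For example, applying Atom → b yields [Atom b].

[Type [Prod [Prod [Prod [Prod [Atom a]] * [Atom a]] * [Atom a]] * [Atom bool]]]

Type
Prod
Prod * Atom
Prod * Atom * Atom
Prod * Atom * Atom * Atom
Atom * Atom * Atom * Atom
a * Atom * Atom * Atom
a * a * Atom * Atom
a * a * a * Atom
a * a * a * bool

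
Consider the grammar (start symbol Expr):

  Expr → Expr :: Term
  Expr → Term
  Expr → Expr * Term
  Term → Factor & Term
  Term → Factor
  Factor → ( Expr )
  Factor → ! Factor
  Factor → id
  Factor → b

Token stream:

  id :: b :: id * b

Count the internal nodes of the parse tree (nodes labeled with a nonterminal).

12

[Expr [Expr [Expr [Expr [Term [Factor id]]] :: [Term [Factor b]]] :: [Term [Factor id]]] * [Term [Factor b]]]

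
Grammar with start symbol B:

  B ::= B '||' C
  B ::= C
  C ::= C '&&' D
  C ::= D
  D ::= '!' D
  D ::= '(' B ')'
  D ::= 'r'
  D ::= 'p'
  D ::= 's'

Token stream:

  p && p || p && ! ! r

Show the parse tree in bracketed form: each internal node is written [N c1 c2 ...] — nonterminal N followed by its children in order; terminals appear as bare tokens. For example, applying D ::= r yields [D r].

[B [B [C [C [D p]] && [D p]]] || [C [C [D p]] && [D ! [D ! [D r]]]]]

B
B || C
C || C
C && D || C
D && D || C
p && D || C
p && p || C
p && p || C && D
p && p || D && D
p && p || p && D
p && p || p && ! D
p && p || p && ! ! D
p && p || p && ! ! r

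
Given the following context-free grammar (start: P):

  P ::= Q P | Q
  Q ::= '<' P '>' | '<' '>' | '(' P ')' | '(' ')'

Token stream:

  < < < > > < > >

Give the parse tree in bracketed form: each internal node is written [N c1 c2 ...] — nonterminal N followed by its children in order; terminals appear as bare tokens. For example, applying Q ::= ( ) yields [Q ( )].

[P [Q < [P [Q < [P [Q < >]] >] [P [Q < >]]] >]]

P
Q
< P >
< Q P >
< < P > P >
< < Q > P >
< < < > > P >
< < < > > Q >
< < < > > < > >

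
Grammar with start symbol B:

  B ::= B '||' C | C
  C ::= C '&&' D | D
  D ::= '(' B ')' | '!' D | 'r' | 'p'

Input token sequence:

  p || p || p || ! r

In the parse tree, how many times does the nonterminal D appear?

[B [B [B [B [C [D p]]] || [C [D p]]] || [C [D p]]] || [C [D ! [D r]]]]

5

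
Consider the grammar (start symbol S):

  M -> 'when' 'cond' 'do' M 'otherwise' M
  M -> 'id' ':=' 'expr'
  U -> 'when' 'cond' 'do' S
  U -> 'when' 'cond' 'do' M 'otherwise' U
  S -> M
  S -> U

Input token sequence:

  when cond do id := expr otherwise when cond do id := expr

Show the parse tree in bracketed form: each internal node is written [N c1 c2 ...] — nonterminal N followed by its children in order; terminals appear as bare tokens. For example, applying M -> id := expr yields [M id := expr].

S
U
when cond do M otherwise U
when cond do id := expr otherwise U
when cond do id := expr otherwise when cond do S
when cond do id := expr otherwise when cond do M
when cond do id := expr otherwise when cond do id := expr

[S [U when cond do [M id := expr] otherwise [U when cond do [S [M id := expr]]]]]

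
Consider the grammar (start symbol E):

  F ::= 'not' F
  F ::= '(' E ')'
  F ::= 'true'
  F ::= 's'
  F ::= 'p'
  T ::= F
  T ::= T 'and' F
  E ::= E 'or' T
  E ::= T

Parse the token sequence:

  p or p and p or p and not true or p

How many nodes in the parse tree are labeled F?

[E [E [E [E [T [F p]]] or [T [T [F p]] and [F p]]] or [T [T [F p]] and [F not [F true]]]] or [T [F p]]]

7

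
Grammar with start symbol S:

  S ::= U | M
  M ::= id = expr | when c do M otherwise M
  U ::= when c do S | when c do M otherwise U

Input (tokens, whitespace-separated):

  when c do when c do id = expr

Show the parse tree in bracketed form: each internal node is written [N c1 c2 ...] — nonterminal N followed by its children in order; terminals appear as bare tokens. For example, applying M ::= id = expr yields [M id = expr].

[S [U when c do [S [U when c do [S [M id = expr]]]]]]

S
U
when c do S
when c do U
when c do when c do S
when c do when c do M
when c do when c do id = expr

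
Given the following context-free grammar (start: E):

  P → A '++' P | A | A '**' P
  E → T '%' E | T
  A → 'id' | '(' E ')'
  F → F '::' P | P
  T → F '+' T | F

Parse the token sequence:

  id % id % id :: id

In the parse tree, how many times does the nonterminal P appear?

4

[E [T [F [P [A id]]]] % [E [T [F [P [A id]]]] % [E [T [F [F [P [A id]]] :: [P [A id]]]]]]]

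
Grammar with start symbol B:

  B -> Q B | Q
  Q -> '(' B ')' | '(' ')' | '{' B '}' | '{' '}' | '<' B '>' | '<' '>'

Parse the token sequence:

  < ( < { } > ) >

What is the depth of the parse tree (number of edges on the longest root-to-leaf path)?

8

[B [Q < [B [Q ( [B [Q < [B [Q { }]] >]] )]] >]]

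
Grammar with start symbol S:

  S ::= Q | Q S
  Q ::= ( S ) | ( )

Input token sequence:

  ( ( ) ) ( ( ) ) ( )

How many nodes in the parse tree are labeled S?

[S [Q ( [S [Q ( )]] )] [S [Q ( [S [Q ( )]] )] [S [Q ( )]]]]

5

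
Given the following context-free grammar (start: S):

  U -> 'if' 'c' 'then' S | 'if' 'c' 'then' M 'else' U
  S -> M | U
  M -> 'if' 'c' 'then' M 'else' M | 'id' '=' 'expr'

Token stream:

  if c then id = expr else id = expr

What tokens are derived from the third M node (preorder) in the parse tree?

id = expr

[S [M if c then [M id = expr] else [M id = expr]]]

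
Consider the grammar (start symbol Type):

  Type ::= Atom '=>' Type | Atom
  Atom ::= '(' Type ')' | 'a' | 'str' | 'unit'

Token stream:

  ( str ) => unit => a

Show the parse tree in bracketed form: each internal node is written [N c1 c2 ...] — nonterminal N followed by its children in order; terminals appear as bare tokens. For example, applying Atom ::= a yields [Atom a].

Type
Atom => Type
( Type ) => Type
( Atom ) => Type
( str ) => Type
( str ) => Atom => Type
( str ) => unit => Type
( str ) => unit => Atom
( str ) => unit => a

[Type [Atom ( [Type [Atom str]] )] => [Type [Atom unit] => [Type [Atom a]]]]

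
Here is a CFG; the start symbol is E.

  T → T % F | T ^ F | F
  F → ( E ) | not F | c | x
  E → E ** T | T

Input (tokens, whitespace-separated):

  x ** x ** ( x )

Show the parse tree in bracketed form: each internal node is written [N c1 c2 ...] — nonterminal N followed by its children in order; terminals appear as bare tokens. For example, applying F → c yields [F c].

E
E ** T
E ** T ** T
T ** T ** T
F ** T ** T
x ** T ** T
x ** F ** T
x ** x ** T
x ** x ** F
x ** x ** ( E )
x ** x ** ( T )
x ** x ** ( F )
x ** x ** ( x )

[E [E [E [T [F x]]] ** [T [F x]]] ** [T [F ( [E [T [F x]]] )]]]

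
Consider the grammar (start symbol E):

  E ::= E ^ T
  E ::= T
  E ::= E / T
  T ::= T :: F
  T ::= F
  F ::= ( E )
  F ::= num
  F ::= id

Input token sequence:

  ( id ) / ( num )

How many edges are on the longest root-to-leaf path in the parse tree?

7

[E [E [T [F ( [E [T [F id]]] )]]] / [T [F ( [E [T [F num]]] )]]]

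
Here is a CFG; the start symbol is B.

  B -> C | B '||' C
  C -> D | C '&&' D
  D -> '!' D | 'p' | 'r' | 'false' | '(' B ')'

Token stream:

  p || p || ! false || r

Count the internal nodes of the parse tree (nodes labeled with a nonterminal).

[B [B [B [B [C [D p]]] || [C [D p]]] || [C [D ! [D false]]]] || [C [D r]]]

13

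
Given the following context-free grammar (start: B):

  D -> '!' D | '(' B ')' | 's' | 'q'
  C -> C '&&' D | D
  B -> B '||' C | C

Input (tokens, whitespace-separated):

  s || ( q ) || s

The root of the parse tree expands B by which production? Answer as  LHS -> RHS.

B -> B '||' C

[B [B [B [C [D s]]] || [C [D ( [B [C [D q]]] )]]] || [C [D s]]]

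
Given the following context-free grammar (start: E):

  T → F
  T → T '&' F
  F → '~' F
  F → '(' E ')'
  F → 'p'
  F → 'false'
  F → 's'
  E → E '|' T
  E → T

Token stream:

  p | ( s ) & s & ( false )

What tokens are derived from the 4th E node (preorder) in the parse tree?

[E [E [T [F p]]] | [T [T [T [F ( [E [T [F s]]] )]] & [F s]] & [F ( [E [T [F false]]] )]]]

false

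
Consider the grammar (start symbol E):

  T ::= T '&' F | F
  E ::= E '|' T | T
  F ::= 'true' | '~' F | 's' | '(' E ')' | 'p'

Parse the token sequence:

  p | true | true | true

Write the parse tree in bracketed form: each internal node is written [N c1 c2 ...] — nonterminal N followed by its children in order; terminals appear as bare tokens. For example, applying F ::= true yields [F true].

[E [E [E [E [T [F p]]] | [T [F true]]] | [T [F true]]] | [T [F true]]]

E
E | T
E | T | T
E | T | T | T
T | T | T | T
F | T | T | T
p | T | T | T
p | F | T | T
p | true | T | T
p | true | F | T
p | true | true | T
p | true | true | F
p | true | true | true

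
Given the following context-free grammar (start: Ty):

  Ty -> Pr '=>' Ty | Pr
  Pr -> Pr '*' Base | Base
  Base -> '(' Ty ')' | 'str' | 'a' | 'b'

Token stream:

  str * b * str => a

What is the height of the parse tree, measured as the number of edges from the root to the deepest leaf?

[Ty [Pr [Pr [Pr [Base str]] * [Base b]] * [Base str]] => [Ty [Pr [Base a]]]]

5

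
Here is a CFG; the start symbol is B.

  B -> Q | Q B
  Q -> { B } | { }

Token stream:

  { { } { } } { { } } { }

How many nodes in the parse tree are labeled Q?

[B [Q { [B [Q { }] [B [Q { }]]] }] [B [Q { [B [Q { }]] }] [B [Q { }]]]]

6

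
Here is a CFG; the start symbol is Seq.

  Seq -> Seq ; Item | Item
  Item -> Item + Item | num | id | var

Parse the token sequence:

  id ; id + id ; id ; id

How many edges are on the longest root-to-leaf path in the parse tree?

5

[Seq [Seq [Seq [Seq [Item id]] ; [Item [Item id] + [Item id]]] ; [Item id]] ; [Item id]]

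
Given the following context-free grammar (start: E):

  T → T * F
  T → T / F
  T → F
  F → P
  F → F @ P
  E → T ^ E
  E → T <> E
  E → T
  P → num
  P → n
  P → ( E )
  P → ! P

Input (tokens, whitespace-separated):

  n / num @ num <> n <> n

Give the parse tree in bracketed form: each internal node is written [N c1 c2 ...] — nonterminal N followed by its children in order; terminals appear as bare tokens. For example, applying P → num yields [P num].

[E [T [T [F [P n]]] / [F [F [P num]] @ [P num]]] <> [E [T [F [P n]]] <> [E [T [F [P n]]]]]]

E
T <> E
T / F <> E
F / F <> E
P / F <> E
n / F <> E
n / F @ P <> E
n / P @ P <> E
n / num @ P <> E
n / num @ num <> E
n / num @ num <> T <> E
n / num @ num <> F <> E
n / num @ num <> P <> E
n / num @ num <> n <> E
n / num @ num <> n <> T
n / num @ num <> n <> F
n / num @ num <> n <> P
n / num @ num <> n <> n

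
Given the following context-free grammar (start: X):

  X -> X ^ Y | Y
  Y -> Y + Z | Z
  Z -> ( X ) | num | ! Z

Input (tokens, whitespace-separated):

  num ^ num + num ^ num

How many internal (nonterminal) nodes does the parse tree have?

11

[X [X [X [Y [Z num]]] ^ [Y [Y [Z num]] + [Z num]]] ^ [Y [Z num]]]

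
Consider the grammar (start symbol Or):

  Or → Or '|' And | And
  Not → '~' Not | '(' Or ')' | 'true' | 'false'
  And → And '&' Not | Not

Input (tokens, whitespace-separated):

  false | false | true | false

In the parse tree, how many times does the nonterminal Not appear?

[Or [Or [Or [Or [And [Not false]]] | [And [Not false]]] | [And [Not true]]] | [And [Not false]]]

4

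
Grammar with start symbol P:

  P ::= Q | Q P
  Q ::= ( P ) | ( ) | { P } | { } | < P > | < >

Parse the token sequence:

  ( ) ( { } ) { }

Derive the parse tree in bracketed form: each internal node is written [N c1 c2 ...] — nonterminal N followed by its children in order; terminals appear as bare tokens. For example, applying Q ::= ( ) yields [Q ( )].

P
Q P
( ) P
( ) Q P
( ) ( P ) P
( ) ( Q ) P
( ) ( { } ) P
( ) ( { } ) Q
( ) ( { } ) { }

[P [Q ( )] [P [Q ( [P [Q { }]] )] [P [Q { }]]]]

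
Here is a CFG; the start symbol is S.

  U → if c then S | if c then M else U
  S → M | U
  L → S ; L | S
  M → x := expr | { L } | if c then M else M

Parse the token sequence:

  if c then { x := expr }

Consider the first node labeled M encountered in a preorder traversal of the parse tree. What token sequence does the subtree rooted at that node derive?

{ x := expr }

[S [U if c then [S [M { [L [S [M x := expr]]] }]]]]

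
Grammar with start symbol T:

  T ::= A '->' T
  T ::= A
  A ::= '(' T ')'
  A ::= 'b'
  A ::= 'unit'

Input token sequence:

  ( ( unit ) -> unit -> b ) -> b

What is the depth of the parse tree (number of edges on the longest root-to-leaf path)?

6

[T [A ( [T [A ( [T [A unit]] )] -> [T [A unit] -> [T [A b]]]] )] -> [T [A b]]]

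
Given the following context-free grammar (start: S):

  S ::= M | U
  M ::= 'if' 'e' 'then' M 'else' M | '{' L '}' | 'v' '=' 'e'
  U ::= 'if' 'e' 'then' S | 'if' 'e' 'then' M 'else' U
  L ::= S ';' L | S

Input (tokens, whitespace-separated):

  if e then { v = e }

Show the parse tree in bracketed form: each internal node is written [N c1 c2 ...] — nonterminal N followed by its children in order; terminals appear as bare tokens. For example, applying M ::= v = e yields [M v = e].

[S [U if e then [S [M { [L [S [M v = e]]] }]]]]

S
U
if e then S
if e then M
if e then { L }
if e then { S }
if e then { M }
if e then { v = e }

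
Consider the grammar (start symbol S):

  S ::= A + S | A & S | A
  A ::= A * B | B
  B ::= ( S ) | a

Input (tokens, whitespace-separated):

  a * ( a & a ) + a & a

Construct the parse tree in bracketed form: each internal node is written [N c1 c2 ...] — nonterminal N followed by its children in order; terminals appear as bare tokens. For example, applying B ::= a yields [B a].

[S [A [A [B a]] * [B ( [S [A [B a]] & [S [A [B a]]]] )]] + [S [A [B a]] & [S [A [B a]]]]]

S
A + S
A * B + S
B * B + S
a * B + S
a * ( S ) + S
a * ( A & S ) + S
a * ( B & S ) + S
a * ( a & S ) + S
a * ( a & A ) + S
a * ( a & B ) + S
a * ( a & a ) + S
a * ( a & a ) + A & S
a * ( a & a ) + B & S
a * ( a & a ) + a & S
a * ( a & a ) + a & A
a * ( a & a ) + a & B
a * ( a & a ) + a & a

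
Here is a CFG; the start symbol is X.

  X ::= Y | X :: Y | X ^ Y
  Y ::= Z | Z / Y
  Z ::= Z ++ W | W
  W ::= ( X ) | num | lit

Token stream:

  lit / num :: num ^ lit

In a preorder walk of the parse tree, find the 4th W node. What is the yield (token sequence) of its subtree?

[X [X [X [Y [Z [W lit]] / [Y [Z [W num]]]]] :: [Y [Z [W num]]]] ^ [Y [Z [W lit]]]]

lit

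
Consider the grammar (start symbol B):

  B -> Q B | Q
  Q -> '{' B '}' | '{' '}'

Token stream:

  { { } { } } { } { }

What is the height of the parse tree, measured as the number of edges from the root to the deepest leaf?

5

[B [Q { [B [Q { }] [B [Q { }]]] }] [B [Q { }] [B [Q { }]]]]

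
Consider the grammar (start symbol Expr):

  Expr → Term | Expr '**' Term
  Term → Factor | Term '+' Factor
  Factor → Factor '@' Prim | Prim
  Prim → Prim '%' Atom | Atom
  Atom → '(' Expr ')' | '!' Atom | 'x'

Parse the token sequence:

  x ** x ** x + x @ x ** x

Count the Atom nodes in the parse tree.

[Expr [Expr [Expr [Expr [Term [Factor [Prim [Atom x]]]]] ** [Term [Factor [Prim [Atom x]]]]] ** [Term [Term [Factor [Prim [Atom x]]]] + [Factor [Factor [Prim [Atom x]]] @ [Prim [Atom x]]]]] ** [Term [Factor [Prim [Atom x]]]]]

6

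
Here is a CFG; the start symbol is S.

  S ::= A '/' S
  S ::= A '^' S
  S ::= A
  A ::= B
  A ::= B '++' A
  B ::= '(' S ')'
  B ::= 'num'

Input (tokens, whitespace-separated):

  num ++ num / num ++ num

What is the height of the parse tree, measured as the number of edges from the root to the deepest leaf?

5

[S [A [B num] ++ [A [B num]]] / [S [A [B num] ++ [A [B num]]]]]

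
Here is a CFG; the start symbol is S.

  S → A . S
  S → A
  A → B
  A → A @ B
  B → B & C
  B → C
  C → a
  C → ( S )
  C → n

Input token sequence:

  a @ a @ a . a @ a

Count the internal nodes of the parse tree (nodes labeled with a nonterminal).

17

[S [A [A [A [B [C a]]] @ [B [C a]]] @ [B [C a]]] . [S [A [A [B [C a]]] @ [B [C a]]]]]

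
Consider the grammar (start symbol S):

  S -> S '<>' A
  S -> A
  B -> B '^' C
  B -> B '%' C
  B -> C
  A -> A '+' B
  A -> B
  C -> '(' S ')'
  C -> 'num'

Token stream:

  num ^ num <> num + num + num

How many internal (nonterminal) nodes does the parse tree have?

[S [S [A [B [B [C num]] ^ [C num]]]] <> [A [A [A [B [C num]]] + [B [C num]]] + [B [C num]]]]

16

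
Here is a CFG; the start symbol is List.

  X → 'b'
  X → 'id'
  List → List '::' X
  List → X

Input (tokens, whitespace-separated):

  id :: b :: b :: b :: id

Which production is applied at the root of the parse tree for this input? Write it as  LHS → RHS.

List → List '::' X

[List [List [List [List [List [X id]] :: [X b]] :: [X b]] :: [X b]] :: [X id]]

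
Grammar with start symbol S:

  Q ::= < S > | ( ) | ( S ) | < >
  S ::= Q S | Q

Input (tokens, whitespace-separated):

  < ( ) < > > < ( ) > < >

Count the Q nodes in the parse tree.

[S [Q < [S [Q ( )] [S [Q < >]]] >] [S [Q < [S [Q ( )]] >] [S [Q < >]]]]

6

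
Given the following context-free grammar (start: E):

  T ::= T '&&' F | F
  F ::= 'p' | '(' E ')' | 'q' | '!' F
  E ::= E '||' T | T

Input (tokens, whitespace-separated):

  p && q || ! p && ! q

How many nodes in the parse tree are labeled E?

[E [E [T [T [F p]] && [F q]]] || [T [T [F ! [F p]]] && [F ! [F q]]]]

2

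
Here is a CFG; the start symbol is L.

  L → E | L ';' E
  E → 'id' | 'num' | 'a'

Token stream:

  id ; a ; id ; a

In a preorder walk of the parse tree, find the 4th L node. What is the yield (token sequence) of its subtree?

[L [L [L [L [E id]] ; [E a]] ; [E id]] ; [E a]]

id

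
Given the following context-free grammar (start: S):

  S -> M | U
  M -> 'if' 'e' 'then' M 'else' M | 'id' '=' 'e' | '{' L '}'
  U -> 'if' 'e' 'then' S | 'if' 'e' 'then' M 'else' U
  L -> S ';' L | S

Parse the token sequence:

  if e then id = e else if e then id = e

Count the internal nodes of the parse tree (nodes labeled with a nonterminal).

6

[S [U if e then [M id = e] else [U if e then [S [M id = e]]]]]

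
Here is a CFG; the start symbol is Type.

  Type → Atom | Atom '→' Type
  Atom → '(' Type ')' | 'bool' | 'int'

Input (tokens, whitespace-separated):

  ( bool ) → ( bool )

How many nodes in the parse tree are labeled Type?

[Type [Atom ( [Type [Atom bool]] )] → [Type [Atom ( [Type [Atom bool]] )]]]

4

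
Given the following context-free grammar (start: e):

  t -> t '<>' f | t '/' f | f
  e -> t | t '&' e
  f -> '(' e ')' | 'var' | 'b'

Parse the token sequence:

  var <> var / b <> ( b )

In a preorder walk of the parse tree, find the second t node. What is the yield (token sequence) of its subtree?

var <> var / b

[e [t [t [t [t [f var]] <> [f var]] / [f b]] <> [f ( [e [t [f b]]] )]]]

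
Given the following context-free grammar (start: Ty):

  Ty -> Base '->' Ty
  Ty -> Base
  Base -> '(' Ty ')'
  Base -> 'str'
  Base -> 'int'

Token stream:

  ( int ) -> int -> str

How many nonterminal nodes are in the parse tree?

[Ty [Base ( [Ty [Base int]] )] -> [Ty [Base int] -> [Ty [Base str]]]]

8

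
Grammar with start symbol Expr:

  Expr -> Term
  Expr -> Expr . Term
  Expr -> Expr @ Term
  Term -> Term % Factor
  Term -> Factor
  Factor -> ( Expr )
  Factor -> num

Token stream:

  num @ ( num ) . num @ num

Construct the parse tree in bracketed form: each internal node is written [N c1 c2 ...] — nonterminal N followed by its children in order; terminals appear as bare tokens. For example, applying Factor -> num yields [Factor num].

Expr
Expr @ Term
Expr . Term @ Term
Expr @ Term . Term @ Term
Term @ Term . Term @ Term
Factor @ Term . Term @ Term
num @ Term . Term @ Term
num @ Factor . Term @ Term
num @ ( Expr ) . Term @ Term
num @ ( Term ) . Term @ Term
num @ ( Factor ) . Term @ Term
num @ ( num ) . Term @ Term
num @ ( num ) . Factor @ Term
num @ ( num ) . num @ Term
num @ ( num ) . num @ Factor
num @ ( num ) . num @ num

[Expr [Expr [Expr [Expr [Term [Factor num]]] @ [Term [Factor ( [Expr [Term [Factor num]]] )]]] . [Term [Factor num]]] @ [Term [Factor num]]]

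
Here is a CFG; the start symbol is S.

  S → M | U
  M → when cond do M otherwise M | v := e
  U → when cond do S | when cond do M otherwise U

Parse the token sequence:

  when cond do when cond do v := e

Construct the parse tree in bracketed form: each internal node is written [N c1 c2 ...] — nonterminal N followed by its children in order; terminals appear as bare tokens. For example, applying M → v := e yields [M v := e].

S
U
when cond do S
when cond do U
when cond do when cond do S
when cond do when cond do M
when cond do when cond do v := e

[S [U when cond do [S [U when cond do [S [M v := e]]]]]]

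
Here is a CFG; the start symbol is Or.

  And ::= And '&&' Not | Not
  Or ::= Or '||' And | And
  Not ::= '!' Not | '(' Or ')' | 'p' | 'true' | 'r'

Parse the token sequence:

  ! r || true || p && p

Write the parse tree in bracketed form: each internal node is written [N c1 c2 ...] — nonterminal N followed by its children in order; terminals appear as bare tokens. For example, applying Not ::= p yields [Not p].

Or
Or || And
Or || And || And
And || And || And
Not || And || And
! Not || And || And
! r || And || And
! r || Not || And
! r || true || And
! r || true || And && Not
! r || true || Not && Not
! r || true || p && Not
! r || true || p && p

[Or [Or [Or [And [Not ! [Not r]]]] || [And [Not true]]] || [And [And [Not p]] && [Not p]]]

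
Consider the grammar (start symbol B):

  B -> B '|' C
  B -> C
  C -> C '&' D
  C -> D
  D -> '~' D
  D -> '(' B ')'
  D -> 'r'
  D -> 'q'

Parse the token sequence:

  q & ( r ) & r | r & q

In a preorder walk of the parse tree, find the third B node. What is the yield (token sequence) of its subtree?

[B [B [C [C [C [D q]] & [D ( [B [C [D r]]] )]] & [D r]]] | [C [C [D r]] & [D q]]]

r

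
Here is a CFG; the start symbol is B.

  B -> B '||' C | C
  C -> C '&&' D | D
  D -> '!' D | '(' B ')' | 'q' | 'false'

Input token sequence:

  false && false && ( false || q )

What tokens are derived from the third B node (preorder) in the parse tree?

false

[B [C [C [C [D false]] && [D false]] && [D ( [B [B [C [D false]]] || [C [D q]]] )]]]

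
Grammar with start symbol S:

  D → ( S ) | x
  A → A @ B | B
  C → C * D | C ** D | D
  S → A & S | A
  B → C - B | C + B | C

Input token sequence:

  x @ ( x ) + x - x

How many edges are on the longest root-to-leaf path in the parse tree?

10

[S [A [A [B [C [D x]]]] @ [B [C [D ( [S [A [B [C [D x]]]]] )]] + [B [C [D x]] - [B [C [D x]]]]]]]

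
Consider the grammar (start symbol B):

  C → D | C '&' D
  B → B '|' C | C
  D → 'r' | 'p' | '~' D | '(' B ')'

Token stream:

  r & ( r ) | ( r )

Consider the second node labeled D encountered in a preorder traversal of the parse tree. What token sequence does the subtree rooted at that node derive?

( r )

[B [B [C [C [D r]] & [D ( [B [C [D r]]] )]]] | [C [D ( [B [C [D r]]] )]]]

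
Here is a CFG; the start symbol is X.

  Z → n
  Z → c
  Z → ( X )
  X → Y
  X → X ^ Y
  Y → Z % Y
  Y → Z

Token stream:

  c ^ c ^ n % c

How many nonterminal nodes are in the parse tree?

11

[X [X [X [Y [Z c]]] ^ [Y [Z c]]] ^ [Y [Z n] % [Y [Z c]]]]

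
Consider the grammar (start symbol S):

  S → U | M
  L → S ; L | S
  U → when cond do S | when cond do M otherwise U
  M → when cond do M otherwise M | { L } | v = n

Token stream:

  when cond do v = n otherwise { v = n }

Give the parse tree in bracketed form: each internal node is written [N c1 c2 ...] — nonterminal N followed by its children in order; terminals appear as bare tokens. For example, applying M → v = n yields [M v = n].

S
M
when cond do M otherwise M
when cond do v = n otherwise M
when cond do v = n otherwise { L }
when cond do v = n otherwise { S }
when cond do v = n otherwise { M }
when cond do v = n otherwise { v = n }

[S [M when cond do [M v = n] otherwise [M { [L [S [M v = n]]] }]]]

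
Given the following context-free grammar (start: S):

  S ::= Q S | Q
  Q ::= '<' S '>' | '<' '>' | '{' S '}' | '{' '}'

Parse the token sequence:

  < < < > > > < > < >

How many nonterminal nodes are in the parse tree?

[S [Q < [S [Q < [S [Q < >]] >]] >] [S [Q < >] [S [Q < >]]]]

10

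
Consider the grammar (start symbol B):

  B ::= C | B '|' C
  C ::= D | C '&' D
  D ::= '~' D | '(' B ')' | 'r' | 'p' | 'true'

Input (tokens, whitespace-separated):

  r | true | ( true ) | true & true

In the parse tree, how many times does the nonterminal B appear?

5

[B [B [B [B [C [D r]]] | [C [D true]]] | [C [D ( [B [C [D true]]] )]]] | [C [C [D true]] & [D true]]]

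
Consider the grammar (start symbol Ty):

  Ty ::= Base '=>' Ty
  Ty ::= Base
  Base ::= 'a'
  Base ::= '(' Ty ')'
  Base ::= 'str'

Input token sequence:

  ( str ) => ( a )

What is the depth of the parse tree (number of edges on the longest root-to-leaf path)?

[Ty [Base ( [Ty [Base str]] )] => [Ty [Base ( [Ty [Base a]] )]]]

5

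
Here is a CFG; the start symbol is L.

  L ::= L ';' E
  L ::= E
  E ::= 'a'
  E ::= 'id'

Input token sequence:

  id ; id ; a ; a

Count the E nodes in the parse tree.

[L [L [L [L [E id]] ; [E id]] ; [E a]] ; [E a]]

4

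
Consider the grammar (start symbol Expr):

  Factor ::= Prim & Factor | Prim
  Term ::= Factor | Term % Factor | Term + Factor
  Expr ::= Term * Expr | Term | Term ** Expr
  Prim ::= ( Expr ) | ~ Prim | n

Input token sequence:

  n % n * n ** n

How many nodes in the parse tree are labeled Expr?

[Expr [Term [Term [Factor [Prim n]]] % [Factor [Prim n]]] * [Expr [Term [Factor [Prim n]]] ** [Expr [Term [Factor [Prim n]]]]]]

3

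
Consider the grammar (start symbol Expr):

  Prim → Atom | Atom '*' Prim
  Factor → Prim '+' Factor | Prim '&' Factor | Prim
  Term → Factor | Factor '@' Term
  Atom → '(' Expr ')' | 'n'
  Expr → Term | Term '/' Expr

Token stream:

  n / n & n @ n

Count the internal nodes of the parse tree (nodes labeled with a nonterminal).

[Expr [Term [Factor [Prim [Atom n]]]] / [Expr [Term [Factor [Prim [Atom n]] & [Factor [Prim [Atom n]]]] @ [Term [Factor [Prim [Atom n]]]]]]]

17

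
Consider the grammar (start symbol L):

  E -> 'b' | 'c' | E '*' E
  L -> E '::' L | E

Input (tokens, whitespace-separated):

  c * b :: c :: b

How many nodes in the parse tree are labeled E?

[L [E [E c] * [E b]] :: [L [E c] :: [L [E b]]]]

5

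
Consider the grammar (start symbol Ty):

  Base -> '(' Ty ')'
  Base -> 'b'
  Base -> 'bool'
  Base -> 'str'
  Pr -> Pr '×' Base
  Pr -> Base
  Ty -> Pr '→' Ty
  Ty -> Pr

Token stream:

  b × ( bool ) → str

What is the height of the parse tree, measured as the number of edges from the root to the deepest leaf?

6

[Ty [Pr [Pr [Base b]] × [Base ( [Ty [Pr [Base bool]]] )]] → [Ty [Pr [Base str]]]]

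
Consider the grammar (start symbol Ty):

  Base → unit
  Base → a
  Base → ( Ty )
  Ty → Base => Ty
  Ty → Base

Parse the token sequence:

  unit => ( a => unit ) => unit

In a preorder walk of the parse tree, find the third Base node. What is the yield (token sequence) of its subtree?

a

[Ty [Base unit] => [Ty [Base ( [Ty [Base a] => [Ty [Base unit]]] )] => [Ty [Base unit]]]]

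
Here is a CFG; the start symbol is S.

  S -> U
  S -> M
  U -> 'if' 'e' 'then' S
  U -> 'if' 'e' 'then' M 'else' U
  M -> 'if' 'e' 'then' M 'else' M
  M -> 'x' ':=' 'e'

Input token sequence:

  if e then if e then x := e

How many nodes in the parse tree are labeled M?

1

[S [U if e then [S [U if e then [S [M x := e]]]]]]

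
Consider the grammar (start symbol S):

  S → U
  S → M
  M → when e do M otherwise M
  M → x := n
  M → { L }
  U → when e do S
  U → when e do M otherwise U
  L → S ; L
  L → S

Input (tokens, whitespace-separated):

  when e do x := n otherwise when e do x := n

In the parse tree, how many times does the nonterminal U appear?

[S [U when e do [M x := n] otherwise [U when e do [S [M x := n]]]]]

2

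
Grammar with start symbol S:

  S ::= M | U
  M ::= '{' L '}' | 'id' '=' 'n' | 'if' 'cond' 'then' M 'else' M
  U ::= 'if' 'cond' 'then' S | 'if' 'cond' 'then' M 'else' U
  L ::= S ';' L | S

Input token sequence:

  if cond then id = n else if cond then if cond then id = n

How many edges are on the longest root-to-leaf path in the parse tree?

[S [U if cond then [M id = n] else [U if cond then [S [U if cond then [S [M id = n]]]]]]]

7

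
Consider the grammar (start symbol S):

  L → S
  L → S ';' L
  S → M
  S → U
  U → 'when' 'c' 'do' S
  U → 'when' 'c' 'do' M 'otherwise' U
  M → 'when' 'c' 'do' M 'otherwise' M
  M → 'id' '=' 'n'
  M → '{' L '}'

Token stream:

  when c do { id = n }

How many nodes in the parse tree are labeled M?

[S [U when c do [S [M { [L [S [M id = n]]] }]]]]

2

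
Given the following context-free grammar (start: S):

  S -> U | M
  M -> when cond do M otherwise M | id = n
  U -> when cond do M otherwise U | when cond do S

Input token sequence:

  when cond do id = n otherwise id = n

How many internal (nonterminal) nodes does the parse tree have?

[S [M when cond do [M id = n] otherwise [M id = n]]]

4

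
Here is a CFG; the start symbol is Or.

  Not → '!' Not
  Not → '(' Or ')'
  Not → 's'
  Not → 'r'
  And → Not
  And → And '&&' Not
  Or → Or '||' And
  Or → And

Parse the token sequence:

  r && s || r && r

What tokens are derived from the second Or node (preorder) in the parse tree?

r && s

[Or [Or [And [And [Not r]] && [Not s]]] || [And [And [Not r]] && [Not r]]]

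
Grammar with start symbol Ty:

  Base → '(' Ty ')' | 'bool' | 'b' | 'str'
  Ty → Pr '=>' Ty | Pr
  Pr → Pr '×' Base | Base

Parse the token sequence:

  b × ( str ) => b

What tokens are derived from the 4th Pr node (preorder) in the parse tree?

b

[Ty [Pr [Pr [Base b]] × [Base ( [Ty [Pr [Base str]]] )]] => [Ty [Pr [Base b]]]]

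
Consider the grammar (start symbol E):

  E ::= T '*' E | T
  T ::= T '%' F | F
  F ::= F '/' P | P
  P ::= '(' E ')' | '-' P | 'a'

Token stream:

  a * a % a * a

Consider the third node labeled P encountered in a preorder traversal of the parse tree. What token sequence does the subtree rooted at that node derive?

[E [T [F [P a]]] * [E [T [T [F [P a]]] % [F [P a]]] * [E [T [F [P a]]]]]]

a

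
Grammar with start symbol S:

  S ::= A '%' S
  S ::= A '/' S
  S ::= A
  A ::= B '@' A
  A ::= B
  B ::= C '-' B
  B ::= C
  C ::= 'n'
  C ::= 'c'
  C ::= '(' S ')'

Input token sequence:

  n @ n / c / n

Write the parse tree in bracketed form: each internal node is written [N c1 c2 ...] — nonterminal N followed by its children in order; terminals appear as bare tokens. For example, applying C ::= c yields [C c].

S
A / S
B @ A / S
C @ A / S
n @ A / S
n @ B / S
n @ C / S
n @ n / S
n @ n / A / S
n @ n / B / S
n @ n / C / S
n @ n / c / S
n @ n / c / A
n @ n / c / B
n @ n / c / C
n @ n / c / n

[S [A [B [C n]] @ [A [B [C n]]]] / [S [A [B [C c]]] / [S [A [B [C n]]]]]]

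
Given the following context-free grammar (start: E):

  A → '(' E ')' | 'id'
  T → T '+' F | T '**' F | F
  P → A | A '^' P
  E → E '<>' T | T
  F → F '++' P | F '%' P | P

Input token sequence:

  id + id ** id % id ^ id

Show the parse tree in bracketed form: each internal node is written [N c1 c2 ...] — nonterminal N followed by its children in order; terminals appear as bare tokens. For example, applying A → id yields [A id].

[E [T [T [T [F [P [A id]]]] + [F [P [A id]]]] ** [F [F [P [A id]]] % [P [A id] ^ [P [A id]]]]]]

E
T
T ** F
T + F ** F
F + F ** F
P + F ** F
A + F ** F
id + F ** F
id + P ** F
id + A ** F
id + id ** F
id + id ** F % P
id + id ** P % P
id + id ** A % P
id + id ** id % P
id + id ** id % A ^ P
id + id ** id % id ^ P
id + id ** id % id ^ A
id + id ** id % id ^ id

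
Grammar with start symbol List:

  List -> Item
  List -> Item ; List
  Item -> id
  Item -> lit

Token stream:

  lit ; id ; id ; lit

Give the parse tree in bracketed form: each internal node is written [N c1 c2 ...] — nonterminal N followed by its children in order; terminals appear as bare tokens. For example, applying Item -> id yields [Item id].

[List [Item lit] ; [List [Item id] ; [List [Item id] ; [List [Item lit]]]]]

List
Item ; List
lit ; List
lit ; Item ; List
lit ; id ; List
lit ; id ; Item ; List
lit ; id ; id ; List
lit ; id ; id ; Item
lit ; id ; id ; lit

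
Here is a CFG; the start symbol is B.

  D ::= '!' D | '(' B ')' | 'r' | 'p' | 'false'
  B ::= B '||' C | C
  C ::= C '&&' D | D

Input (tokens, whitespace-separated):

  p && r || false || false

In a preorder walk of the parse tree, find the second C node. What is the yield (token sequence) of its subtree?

p

[B [B [B [C [C [D p]] && [D r]]] || [C [D false]]] || [C [D false]]]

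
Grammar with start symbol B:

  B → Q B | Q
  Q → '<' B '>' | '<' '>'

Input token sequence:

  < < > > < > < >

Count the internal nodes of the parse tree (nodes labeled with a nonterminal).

8

[B [Q < [B [Q < >]] >] [B [Q < >] [B [Q < >]]]]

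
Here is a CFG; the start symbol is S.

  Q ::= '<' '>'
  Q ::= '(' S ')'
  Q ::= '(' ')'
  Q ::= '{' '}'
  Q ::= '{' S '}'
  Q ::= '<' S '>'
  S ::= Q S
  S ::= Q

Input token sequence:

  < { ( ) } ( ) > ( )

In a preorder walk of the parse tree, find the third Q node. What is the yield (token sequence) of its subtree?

( )

[S [Q < [S [Q { [S [Q ( )]] }] [S [Q ( )]]] >] [S [Q ( )]]]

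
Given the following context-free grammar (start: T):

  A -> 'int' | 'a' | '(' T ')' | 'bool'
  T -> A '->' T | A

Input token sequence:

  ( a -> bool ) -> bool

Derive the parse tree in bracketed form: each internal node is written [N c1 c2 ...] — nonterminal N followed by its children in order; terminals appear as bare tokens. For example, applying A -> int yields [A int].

T
A -> T
( T ) -> T
( A -> T ) -> T
( a -> T ) -> T
( a -> A ) -> T
( a -> bool ) -> T
( a -> bool ) -> A
( a -> bool ) -> bool

[T [A ( [T [A a] -> [T [A bool]]] )] -> [T [A bool]]]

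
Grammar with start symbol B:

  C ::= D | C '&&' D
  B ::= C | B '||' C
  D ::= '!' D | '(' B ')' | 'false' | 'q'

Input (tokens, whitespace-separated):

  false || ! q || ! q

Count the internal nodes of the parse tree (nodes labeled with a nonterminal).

11

[B [B [B [C [D false]]] || [C [D ! [D q]]]] || [C [D ! [D q]]]]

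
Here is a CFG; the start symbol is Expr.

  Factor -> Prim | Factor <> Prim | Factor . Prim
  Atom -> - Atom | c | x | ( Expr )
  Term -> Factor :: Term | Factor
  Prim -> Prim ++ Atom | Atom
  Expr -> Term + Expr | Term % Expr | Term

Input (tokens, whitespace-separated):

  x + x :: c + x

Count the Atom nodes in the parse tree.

4

[Expr [Term [Factor [Prim [Atom x]]]] + [Expr [Term [Factor [Prim [Atom x]]] :: [Term [Factor [Prim [Atom c]]]]] + [Expr [Term [Factor [Prim [Atom x]]]]]]]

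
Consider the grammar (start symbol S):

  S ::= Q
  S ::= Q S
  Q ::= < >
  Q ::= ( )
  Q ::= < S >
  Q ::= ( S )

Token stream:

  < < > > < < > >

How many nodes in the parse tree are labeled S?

[S [Q < [S [Q < >]] >] [S [Q < [S [Q < >]] >]]]

4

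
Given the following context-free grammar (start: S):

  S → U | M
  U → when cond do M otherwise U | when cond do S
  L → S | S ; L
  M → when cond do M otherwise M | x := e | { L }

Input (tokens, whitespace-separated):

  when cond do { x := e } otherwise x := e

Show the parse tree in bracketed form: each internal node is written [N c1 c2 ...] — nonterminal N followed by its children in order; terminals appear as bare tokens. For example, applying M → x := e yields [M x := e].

S
M
when cond do M otherwise M
when cond do { L } otherwise M
when cond do { S } otherwise M
when cond do { M } otherwise M
when cond do { x := e } otherwise M
when cond do { x := e } otherwise x := e

[S [M when cond do [M { [L [S [M x := e]]] }] otherwise [M x := e]]]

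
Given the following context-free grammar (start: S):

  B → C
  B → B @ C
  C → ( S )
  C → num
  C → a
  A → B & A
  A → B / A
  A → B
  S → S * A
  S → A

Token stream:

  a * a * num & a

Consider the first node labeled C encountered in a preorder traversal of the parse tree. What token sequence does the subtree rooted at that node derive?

a

[S [S [S [A [B [C a]]]] * [A [B [C a]]]] * [A [B [C num]] & [A [B [C a]]]]]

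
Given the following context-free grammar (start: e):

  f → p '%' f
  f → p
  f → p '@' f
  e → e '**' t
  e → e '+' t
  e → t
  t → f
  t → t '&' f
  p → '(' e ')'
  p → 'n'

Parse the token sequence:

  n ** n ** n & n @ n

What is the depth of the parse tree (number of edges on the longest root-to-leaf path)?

6

[e [e [e [t [f [p n]]]] ** [t [f [p n]]]] ** [t [t [f [p n]]] & [f [p n] @ [f [p n]]]]]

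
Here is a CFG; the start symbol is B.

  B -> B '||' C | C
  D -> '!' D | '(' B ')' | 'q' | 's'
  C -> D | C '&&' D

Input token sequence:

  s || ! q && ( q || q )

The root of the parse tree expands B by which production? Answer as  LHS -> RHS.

[B [B [C [D s]]] || [C [C [D ! [D q]]] && [D ( [B [B [C [D q]]] || [C [D q]]] )]]]

B -> B '||' C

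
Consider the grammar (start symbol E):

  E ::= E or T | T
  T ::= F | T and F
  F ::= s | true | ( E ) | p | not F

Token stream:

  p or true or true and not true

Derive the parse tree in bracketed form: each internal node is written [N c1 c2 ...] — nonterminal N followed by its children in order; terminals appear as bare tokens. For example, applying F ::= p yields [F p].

[E [E [E [T [F p]]] or [T [F true]]] or [T [T [F true]] and [F not [F true]]]]

E
E or T
E or T or T
T or T or T
F or T or T
p or T or T
p or F or T
p or true or T
p or true or T and F
p or true or F and F
p or true or true and F
p or true or true and not F
p or true or true and not true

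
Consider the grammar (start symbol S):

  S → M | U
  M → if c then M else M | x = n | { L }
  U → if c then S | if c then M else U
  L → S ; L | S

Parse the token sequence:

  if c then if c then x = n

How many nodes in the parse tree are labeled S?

3

[S [U if c then [S [U if c then [S [M x = n]]]]]]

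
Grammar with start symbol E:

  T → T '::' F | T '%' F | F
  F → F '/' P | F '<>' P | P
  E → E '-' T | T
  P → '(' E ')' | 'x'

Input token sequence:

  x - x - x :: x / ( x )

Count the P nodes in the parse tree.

6

[E [E [E [T [F [P x]]]] - [T [F [P x]]]] - [T [T [F [P x]]] :: [F [F [P x]] / [P ( [E [T [F [P x]]]] )]]]]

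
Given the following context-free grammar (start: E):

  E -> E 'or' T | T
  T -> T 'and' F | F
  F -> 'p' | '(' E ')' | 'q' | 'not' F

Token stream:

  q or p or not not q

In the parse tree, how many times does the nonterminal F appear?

[E [E [E [T [F q]]] or [T [F p]]] or [T [F not [F not [F q]]]]]

5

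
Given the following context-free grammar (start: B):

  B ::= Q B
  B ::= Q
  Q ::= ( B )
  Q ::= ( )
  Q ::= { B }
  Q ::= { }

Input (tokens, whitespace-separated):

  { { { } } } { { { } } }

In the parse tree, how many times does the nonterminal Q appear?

[B [Q { [B [Q { [B [Q { }]] }]] }] [B [Q { [B [Q { [B [Q { }]] }]] }]]]

6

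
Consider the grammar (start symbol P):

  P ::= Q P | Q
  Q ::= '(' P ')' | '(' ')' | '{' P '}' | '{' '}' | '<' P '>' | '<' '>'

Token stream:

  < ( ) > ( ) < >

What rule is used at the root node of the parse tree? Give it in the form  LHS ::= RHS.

P ::= Q P

[P [Q < [P [Q ( )]] >] [P [Q ( )] [P [Q < >]]]]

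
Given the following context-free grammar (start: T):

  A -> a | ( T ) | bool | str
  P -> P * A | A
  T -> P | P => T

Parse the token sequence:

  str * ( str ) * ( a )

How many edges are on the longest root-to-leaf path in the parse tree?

[T [P [P [P [A str]] * [A ( [T [P [A str]]] )]] * [A ( [T [P [A a]]] )]]]

7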